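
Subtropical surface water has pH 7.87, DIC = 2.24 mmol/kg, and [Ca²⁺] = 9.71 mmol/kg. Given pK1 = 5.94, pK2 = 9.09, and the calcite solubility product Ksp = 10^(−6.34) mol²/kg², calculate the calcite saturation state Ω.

α₂ = 1 / (1 + [H⁺]/K2 + [H⁺]²/(K1K2)) = 1 / (1 + 10^+1.22 + 10^-0.71)
   = 1 / (1 + 16.596 + 0.19498) = 1/17.791 = 0.05621
[CO3²⁻] = α₂ × DIC = 0.05621 × 2.24 = 0.1259 mmol/kg
Ksp = 10^(−6.34) = 4.571×10^-7
Ω = [Ca²⁺][CO3²⁻]/Ksp = (9.71×10^-3)(1.259×10^-4) / 4.571×10^-7 = 2.67

Ω = 2.67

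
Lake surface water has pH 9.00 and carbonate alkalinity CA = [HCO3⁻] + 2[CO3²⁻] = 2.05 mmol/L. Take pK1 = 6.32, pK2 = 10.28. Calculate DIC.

DIC = 1.96 mmol/L

CA = [HCO3⁻] + 2[CO3²⁻] = (α₁ + 2α₂)·DIC
At pH 9.00: [H⁺]/K1 = 10^-2.68 = 0.0020893, K2/[H⁺] = 10^-1.28 = 0.052481
α₁ = 1/(1 + 0.0020893 + 0.052481) = 1/1.0546 = 0.9483; α₂ = α₁·K2/[H⁺] = 0.04977
α₁ + 2α₂ = 1.0478
DIC = CA / (α₁ + 2α₂) = 2.05 / 1.0478 = 1.96 mmol/L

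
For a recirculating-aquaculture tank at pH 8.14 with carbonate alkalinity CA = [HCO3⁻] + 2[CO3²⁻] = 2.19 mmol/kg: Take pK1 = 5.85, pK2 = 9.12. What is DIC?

CA = [HCO3⁻] + 2[CO3²⁻] = (α₁ + 2α₂)·DIC
At pH 8.14: [H⁺]/K1 = 10^-2.29 = 0.0051286, K2/[H⁺] = 10^-0.98 = 0.10471
α₁ = 1/(1 + 0.0051286 + 0.10471) = 1/1.1098 = 0.9010; α₂ = α₁·K2/[H⁺] = 0.09435
α₁ + 2α₂ = 1.0897
DIC = CA / (α₁ + 2α₂) = 2.19 / 1.0897 = 2.01 mmol/kg

DIC = 2.01 mmol/kg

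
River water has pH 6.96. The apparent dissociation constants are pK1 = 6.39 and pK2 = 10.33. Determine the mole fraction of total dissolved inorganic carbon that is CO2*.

α₀ = 1 / (1 + K1/[H⁺] + K1K2/[H⁺]²) = 1 / (1 + 10^+0.57 + 10^-2.80)
   = 1 / (1 + 3.7154 + 0.0015849) = 1/4.7169 = 0.2120

α₀ = 0.212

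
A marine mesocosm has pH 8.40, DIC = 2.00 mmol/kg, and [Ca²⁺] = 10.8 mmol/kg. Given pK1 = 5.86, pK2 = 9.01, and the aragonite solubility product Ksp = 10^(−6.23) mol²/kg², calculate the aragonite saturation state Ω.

α₂ = 1 / (1 + [H⁺]/K2 + [H⁺]²/(K1K2)) = 1 / (1 + 10^+0.61 + 10^-1.93)
   = 1 / (1 + 4.0738 + 0.011749) = 1/5.0856 = 0.1966
[CO3²⁻] = α₂ × DIC = 0.1966 × 2.00 = 0.3933 mmol/kg
Ksp = 10^(−6.23) = 5.888×10^-7
Ω = [Ca²⁺][CO3²⁻]/Ksp = (10.8×10^-3)(3.933×10^-4) / 5.888×10^-7 = 7.21

Ω = 7.21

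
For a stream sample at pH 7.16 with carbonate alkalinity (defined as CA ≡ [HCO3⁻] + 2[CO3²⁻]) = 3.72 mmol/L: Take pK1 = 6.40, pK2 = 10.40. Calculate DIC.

CA = [HCO3⁻] + 2[CO3²⁻] = (α₁ + 2α₂)·DIC
At pH 7.16: [H⁺]/K1 = 10^-0.76 = 0.17378, K2/[H⁺] = 10^-3.24 = 0.00057544
α₁ = 1/(1 + 0.17378 + 0.00057544) = 1/1.1744 = 0.8515; α₂ = α₁·K2/[H⁺] = 0.0004900
α₁ + 2α₂ = 0.8525
DIC = CA / (α₁ + 2α₂) = 3.72 / 0.8525 = 4.36 mmol/L

DIC = 4.36 mmol/L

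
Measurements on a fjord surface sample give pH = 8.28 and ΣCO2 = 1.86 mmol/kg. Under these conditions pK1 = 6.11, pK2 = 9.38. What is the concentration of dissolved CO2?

[CO2*] = 11.6 μmol/kg

α₀ = 1 / (1 + K1/[H⁺] + K1K2/[H⁺]²) = 1 / (1 + 10^+2.17 + 10^+1.07)
   = 1 / (1 + 147.91 + 11.749) = 1/160.66 = 0.006224
[CO2*] = α₀ × DIC = 0.006224 × 1.86 = 0.0116 mmol/kg = 11.6 μmol/kg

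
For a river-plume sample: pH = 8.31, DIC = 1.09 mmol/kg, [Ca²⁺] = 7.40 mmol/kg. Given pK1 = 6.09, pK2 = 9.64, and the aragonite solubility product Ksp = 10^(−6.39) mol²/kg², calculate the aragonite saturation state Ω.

α₂ = 1 / (1 + [H⁺]/K2 + [H⁺]²/(K1K2)) = 1 / (1 + 10^+1.33 + 10^-0.89)
   = 1 / (1 + 21.380 + 0.12882) = 1/22.508 = 0.04443
[CO3²⁻] = α₂ × DIC = 0.04443 × 1.09 = 0.04843 mmol/kg
Ksp = 10^(−6.39) = 4.074×10^-7
Ω = [Ca²⁺][CO3²⁻]/Ksp = (7.40×10^-3)(4.843×10^-5) / 4.074×10^-7 = 0.880

Ω = 0.880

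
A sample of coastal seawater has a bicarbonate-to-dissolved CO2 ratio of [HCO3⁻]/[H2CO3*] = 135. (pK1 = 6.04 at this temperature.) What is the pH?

From K1 = [H⁺][HCO3⁻]/[H2CO3*]:  pH = pK1 + log₁₀([HCO3⁻]/[H2CO3*])
log₁₀(135) = +2.130
pH = 6.04 + (+2.130) = 8.17

pH = 8.17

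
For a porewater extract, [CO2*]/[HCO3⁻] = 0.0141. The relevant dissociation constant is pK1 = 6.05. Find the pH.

pH = 7.90

From K1 = [H⁺][HCO3⁻]/[CO2*]:  pH = pK1 − log₁₀([CO2*]/[HCO3⁻])
log₁₀(0.0141) = -1.851
pH = 6.05 − (-1.851) = 7.90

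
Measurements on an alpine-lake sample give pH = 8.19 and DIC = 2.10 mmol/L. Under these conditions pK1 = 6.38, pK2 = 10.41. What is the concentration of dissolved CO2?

α₀ = 1 / (1 + K1/[H⁺] + K1K2/[H⁺]²) = 1 / (1 + 10^+1.81 + 10^-0.41)
   = 1 / (1 + 64.565 + 0.38905) = 1/65.954 = 0.01516
[CO2*] = α₀ × DIC = 0.01516 × 2.10 = 0.0318 mmol/L

[CO2*] = 0.0318 mmol/L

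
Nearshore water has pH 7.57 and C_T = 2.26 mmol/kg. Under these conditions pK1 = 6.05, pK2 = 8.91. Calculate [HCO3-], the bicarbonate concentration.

α₁ = 1 / (1 + [H⁺]/K1 + K2/[H⁺]) = 1 / (1 + 10^-1.52 + 10^-1.34)
   = 1 / (1 + 0.030200 + 0.045709) = 1/1.0759 = 0.9294
[HCO3⁻] = α₁ × DIC = 0.9294 × 2.26 = 2.10 mmol/kg

[HCO3⁻] = 2.10 mmol/kg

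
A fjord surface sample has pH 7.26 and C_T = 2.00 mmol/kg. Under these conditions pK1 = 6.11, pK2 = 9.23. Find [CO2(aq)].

[CO2*] = 0.131 mmol/kg

α₀ = 1 / (1 + K1/[H⁺] + K1K2/[H⁺]²) = 1 / (1 + 10^+1.15 + 10^-0.82)
   = 1 / (1 + 14.125 + 0.15136) = 1/15.277 = 0.06546
[CO2*] = α₀ × DIC = 0.06546 × 2.00 = 0.131 mmol/kg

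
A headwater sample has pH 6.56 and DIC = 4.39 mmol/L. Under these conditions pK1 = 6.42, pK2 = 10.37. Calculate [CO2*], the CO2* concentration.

α₀ = 1 / (1 + K1/[H⁺] + K1K2/[H⁺]²) = 1 / (1 + 10^+0.14 + 10^-3.67)
   = 1 / (1 + 1.3804 + 0.00021380) = 1/2.3806 = 0.4201
[CO2*] = α₀ × DIC = 0.4201 × 4.39 = 1.84 mmol/L

[CO2*] = 1.84 mmol/L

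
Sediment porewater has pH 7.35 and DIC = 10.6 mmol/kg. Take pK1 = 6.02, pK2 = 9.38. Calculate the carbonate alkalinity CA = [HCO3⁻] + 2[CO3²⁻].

CA = 10.2 mmol/kg

CA = [HCO3⁻] + 2[CO3²⁻] = (α₁ + 2α₂)·DIC
At pH 7.35: [H⁺]/K1 = 10^-1.33 = 0.046774, K2/[H⁺] = 10^-2.03 = 0.0093325
α₁ = 1/(1 + 0.046774 + 0.0093325) = 1/1.0561 = 0.9469; α₂ = α₁·K2/[H⁺] = 0.008837
α₁ + 2α₂ = 0.9645
CA = 0.9645 × 10.6 = 10.2 mmol/kg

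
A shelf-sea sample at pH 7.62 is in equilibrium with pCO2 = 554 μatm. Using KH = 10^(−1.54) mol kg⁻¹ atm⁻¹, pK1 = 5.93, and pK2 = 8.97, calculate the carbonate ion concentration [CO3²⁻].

[CO2*] = KH · pCO2 = 10^(−1.54) × 554×10^-6 = 1.598×10^-5 mol/kg
α₀ = 1/(1 + K1/[H⁺] + K1K2/[H⁺]²) = 1/(1 + 10^+1.69 + 10^+0.34) = 0.01917
DIC = [CO2*]/α₀ = 1.598×10^-5 / 0.01917 = 0.8335 mmol/kg
[CO3²⁻] = α₂·DIC; α₂ = 0.04194, so [CO3²⁻] = 0.04194 × 0.8335 = 0.0350 mmol/kg

[CO3²⁻] = 0.0350 mmol/kg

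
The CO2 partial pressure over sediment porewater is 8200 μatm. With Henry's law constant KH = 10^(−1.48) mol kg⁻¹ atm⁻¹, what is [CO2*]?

[CO2*] = 272 μmol/kg

KH = 10^(−1.48) = 3.311×10^-2 mol kg⁻¹ atm⁻¹
[CO2*] = KH · pCO2 = 3.311×10^-2 × 8200×10^-6 atm = 2.72×10^-4 mol/kg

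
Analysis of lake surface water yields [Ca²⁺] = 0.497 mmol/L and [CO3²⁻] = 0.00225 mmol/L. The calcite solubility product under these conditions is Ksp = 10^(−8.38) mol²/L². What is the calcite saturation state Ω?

Ksp = 10^(−8.38) = 4.169×10^-9
Ω = [Ca²⁺][CO3²⁻]/Ksp = (0.497×10^-3)(0.00225×10^-3) / 4.169×10^-9 = 0.268

Ω = 0.268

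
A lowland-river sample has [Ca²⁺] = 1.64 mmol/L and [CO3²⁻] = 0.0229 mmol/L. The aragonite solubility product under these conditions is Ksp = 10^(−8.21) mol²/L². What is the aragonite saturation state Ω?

Ksp = 10^(−8.21) = 6.166×10^-9
Ω = [Ca²⁺][CO3²⁻]/Ksp = (1.64×10^-3)(0.0229×10^-3) / 6.166×10^-9 = 6.09

Ω = 6.09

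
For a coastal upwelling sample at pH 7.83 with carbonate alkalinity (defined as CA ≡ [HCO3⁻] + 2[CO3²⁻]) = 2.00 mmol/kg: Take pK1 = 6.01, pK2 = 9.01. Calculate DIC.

DIC = 1.91 mmol/kg

CA = [HCO3⁻] + 2[CO3²⁻] = (α₁ + 2α₂)·DIC
At pH 7.83: [H⁺]/K1 = 10^-1.82 = 0.015136, K2/[H⁺] = 10^-1.18 = 0.066069
α₁ = 1/(1 + 0.015136 + 0.066069) = 1/1.0812 = 0.9249; α₂ = α₁·K2/[H⁺] = 0.06111
α₁ + 2α₂ = 1.0471
DIC = CA / (α₁ + 2α₂) = 2.00 / 1.0471 = 1.91 mmol/kg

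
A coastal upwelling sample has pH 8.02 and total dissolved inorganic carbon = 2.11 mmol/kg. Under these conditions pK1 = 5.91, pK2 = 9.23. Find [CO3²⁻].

α₂ = 1 / (1 + [H⁺]/K2 + [H⁺]²/(K1K2)) = 1 / (1 + 10^+1.21 + 10^-0.90)
   = 1 / (1 + 16.218 + 0.12589) = 1/17.344 = 0.05766
[CO3²⁻] = α₂ × DIC = 0.05766 × 2.11 = 0.122 mmol/kg

[CO3²⁻] = 0.122 mmol/kg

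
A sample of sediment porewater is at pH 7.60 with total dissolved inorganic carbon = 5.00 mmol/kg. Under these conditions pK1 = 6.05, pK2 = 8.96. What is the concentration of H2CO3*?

α₀ = 1 / (1 + K1/[H⁺] + K1K2/[H⁺]²) = 1 / (1 + 10^+1.55 + 10^+0.19)
   = 1 / (1 + 35.481 + 1.5488) = 1/38.030 = 0.02629
[CO2*] = α₀ × DIC = 0.02629 × 5.00 = 0.131 mmol/kg

[CO2*] = 0.131 mmol/kg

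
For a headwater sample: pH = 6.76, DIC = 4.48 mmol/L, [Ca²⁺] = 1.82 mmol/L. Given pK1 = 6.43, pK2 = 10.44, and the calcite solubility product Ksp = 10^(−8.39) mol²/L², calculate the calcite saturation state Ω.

α₂ = 1 / (1 + [H⁺]/K2 + [H⁺]²/(K1K2)) = 1 / (1 + 10^+3.68 + 10^+3.35)
   = 1 / (1 + 4786.3 + 2238.7) = 1/7026.0 = 0.0001423
[CO3²⁻] = α₂ × DIC = 0.0001423 × 4.48 = 0.0006376 mmol/L = 0.6376 μmol/L
Ksp = 10^(−8.39) = 4.074×10^-9
Ω = [Ca²⁺][CO3²⁻]/Ksp = (1.82×10^-3)(6.376×10^-7) / 4.074×10^-9 = 0.285

Ω = 0.285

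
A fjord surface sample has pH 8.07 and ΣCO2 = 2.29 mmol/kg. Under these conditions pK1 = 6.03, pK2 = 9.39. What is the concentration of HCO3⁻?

α₁ = 1 / (1 + [H⁺]/K1 + K2/[H⁺]) = 1 / (1 + 10^-2.04 + 10^-1.32)
   = 1 / (1 + 0.0091201 + 0.047863) = 1/1.0570 = 0.9461
[HCO3⁻] = α₁ × DIC = 0.9461 × 2.29 = 2.17 mmol/kg

[HCO3⁻] = 2.17 mmol/kg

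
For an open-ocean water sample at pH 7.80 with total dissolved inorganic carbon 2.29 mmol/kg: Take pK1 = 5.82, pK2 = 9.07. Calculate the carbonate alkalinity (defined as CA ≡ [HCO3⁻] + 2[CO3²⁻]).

CA = [HCO3⁻] + 2[CO3²⁻] = (α₁ + 2α₂)·DIC
At pH 7.80: [H⁺]/K1 = 10^-1.98 = 0.010471, K2/[H⁺] = 10^-1.27 = 0.053703
α₁ = 1/(1 + 0.010471 + 0.053703) = 1/1.0642 = 0.9397; α₂ = α₁·K2/[H⁺] = 0.05046
α₁ + 2α₂ = 1.0406
CA = 1.0406 × 2.29 = 2.38 mmol/kg

CA = 2.38 mmol/kg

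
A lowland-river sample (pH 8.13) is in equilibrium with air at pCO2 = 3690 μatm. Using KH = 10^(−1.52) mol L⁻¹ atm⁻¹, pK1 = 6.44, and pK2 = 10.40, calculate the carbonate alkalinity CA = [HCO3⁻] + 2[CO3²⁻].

CA = 5.52 mmol/L

[CO2*] = KH · pCO2 = 10^(−1.52) × 3690×10^-6 = 1.114×10^-4 mol/L
α₀ = 1/(1 + K1/[H⁺] + K1K2/[H⁺]²) = 1/(1 + 10^+1.69 + 10^-0.58) = 0.01990
DIC = [CO2*]/α₀ = 1.114×10^-4 / 0.01990 = 5.599 mmol/L
CA = (α₁ + 2α₂)·DIC = (0.9749 + 2×0.005235) × 5.599 = 5.52 mmol/L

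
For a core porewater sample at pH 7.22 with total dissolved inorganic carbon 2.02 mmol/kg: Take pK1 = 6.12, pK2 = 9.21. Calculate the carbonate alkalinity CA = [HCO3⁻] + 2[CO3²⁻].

CA = 1.89 mmol/kg

CA = [HCO3⁻] + 2[CO3²⁻] = (α₁ + 2α₂)·DIC
At pH 7.22: [H⁺]/K1 = 10^-1.10 = 0.079433, K2/[H⁺] = 10^-1.99 = 0.010233
α₁ = 1/(1 + 0.079433 + 0.010233) = 1/1.0897 = 0.9177; α₂ = α₁·K2/[H⁺] = 0.009391
α₁ + 2α₂ = 0.9365
CA = 0.9365 × 2.02 = 1.89 mmol/kg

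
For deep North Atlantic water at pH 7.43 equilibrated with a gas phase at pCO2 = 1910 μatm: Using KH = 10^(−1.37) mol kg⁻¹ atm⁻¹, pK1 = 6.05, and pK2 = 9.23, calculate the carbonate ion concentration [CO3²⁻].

[CO2*] = KH · pCO2 = 10^(−1.37) × 1910×10^-6 = 8.148×10^-5 mol/kg
α₀ = 1/(1 + K1/[H⁺] + K1K2/[H⁺]²) = 1/(1 + 10^+1.38 + 10^-0.42) = 0.03942
DIC = [CO2*]/α₀ = 8.148×10^-5 / 0.03942 = 2.067 mmol/kg
[CO3²⁻] = α₂·DIC; α₂ = 0.01499, so [CO3²⁻] = 0.01499 × 2.067 = 0.0310 mmol/kg

[CO3²⁻] = 0.0310 mmol/kg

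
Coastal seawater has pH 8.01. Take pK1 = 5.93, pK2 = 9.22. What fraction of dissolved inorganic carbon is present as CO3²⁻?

α₂ = 0.0576

α₂ = 1 / (1 + [H⁺]/K2 + [H⁺]²/(K1K2)) = 1 / (1 + 10^+1.21 + 10^-0.87)
   = 1 / (1 + 16.218 + 0.13490) = 1/17.353 = 0.05763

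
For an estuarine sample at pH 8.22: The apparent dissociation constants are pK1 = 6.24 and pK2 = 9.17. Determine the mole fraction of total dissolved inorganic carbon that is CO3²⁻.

α₂ = 0.0999

α₂ = 1 / (1 + [H⁺]/K2 + [H⁺]²/(K1K2)) = 1 / (1 + 10^+0.95 + 10^-1.03)
   = 1 / (1 + 8.9125 + 0.093325) = 1/10.006 = 0.09994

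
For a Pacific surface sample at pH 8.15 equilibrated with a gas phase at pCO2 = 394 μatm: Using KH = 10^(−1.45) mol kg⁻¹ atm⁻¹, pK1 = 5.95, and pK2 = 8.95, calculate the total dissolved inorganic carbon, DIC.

DIC = 2.58 mmol/kg

[CO2*] = KH · pCO2 = 10^(−1.45) × 394×10^-6 = 1.398×10^-5 mol/kg
α₀ = 1/(1 + K1/[H⁺] + K1K2/[H⁺]²) = 1/(1 + 10^+2.20 + 10^+1.40) = 0.005417
DIC = [CO2*]/α₀ = 1.398×10^-5 / 0.005417 = 2.58 mmol/kg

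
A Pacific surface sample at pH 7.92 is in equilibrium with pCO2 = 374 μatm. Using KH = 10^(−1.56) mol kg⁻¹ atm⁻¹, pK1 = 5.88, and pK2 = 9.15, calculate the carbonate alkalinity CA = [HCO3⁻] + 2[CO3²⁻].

CA = 1.26 mmol/kg

[CO2*] = KH · pCO2 = 10^(−1.56) × 374×10^-6 = 1.030×10^-5 mol/kg
α₀ = 1/(1 + K1/[H⁺] + K1K2/[H⁺]²) = 1/(1 + 10^+2.04 + 10^+0.81) = 0.008539
DIC = [CO2*]/α₀ = 1.030×10^-5 / 0.008539 = 1.206 mmol/kg
CA = (α₁ + 2α₂)·DIC = (0.9363 + 2×0.05513) × 1.206 = 1.26 mmol/kg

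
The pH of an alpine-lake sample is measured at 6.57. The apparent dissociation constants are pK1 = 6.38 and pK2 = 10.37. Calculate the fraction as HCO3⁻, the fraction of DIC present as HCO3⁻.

α₁ = 1 / (1 + [H⁺]/K1 + K2/[H⁺]) = 1 / (1 + 10^-0.19 + 10^-3.80)
   = 1 / (1 + 0.64565 + 0.00015849) = 1/1.6458 = 0.6076

α₁ = 0.608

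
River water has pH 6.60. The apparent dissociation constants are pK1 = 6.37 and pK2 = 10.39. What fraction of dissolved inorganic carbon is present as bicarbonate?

α₁ = 1 / (1 + [H⁺]/K1 + K2/[H⁺]) = 1 / (1 + 10^-0.23 + 10^-3.79)
   = 1 / (1 + 0.58884 + 0.00016218) = 1/1.5890 = 0.6293

α₁ = 0.629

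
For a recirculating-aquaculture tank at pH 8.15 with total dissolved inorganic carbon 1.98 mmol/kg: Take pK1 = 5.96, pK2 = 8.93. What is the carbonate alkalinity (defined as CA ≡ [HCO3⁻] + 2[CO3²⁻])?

CA = [HCO3⁻] + 2[CO3²⁻] = (α₁ + 2α₂)·DIC
At pH 8.15: [H⁺]/K1 = 10^-2.19 = 0.0064565, K2/[H⁺] = 10^-0.78 = 0.16596
α₁ = 1/(1 + 0.0064565 + 0.16596) = 1/1.1724 = 0.8529; α₂ = α₁·K2/[H⁺] = 0.1416
α₁ + 2α₂ = 1.1360
CA = 1.1360 × 1.98 = 2.25 mmol/kg

CA = 2.25 mmol/kg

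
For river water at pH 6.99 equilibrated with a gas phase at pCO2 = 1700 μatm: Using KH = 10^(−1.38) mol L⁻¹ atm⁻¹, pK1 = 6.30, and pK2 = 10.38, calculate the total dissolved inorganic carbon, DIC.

DIC = 0.418 mmol/L

[CO2*] = KH · pCO2 = 10^(−1.38) × 1700×10^-6 = 7.087×10^-5 mol/L
α₀ = 1/(1 + K1/[H⁺] + K1K2/[H⁺]²) = 1/(1 + 10^+0.69 + 10^-2.70) = 0.1695
DIC = [CO2*]/α₀ = 7.087×10^-5 / 0.1695 = 0.418 mmol/L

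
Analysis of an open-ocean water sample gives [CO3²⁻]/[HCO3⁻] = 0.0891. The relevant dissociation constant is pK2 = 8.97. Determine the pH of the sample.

From K2 = [H⁺][CO3²⁻]/[HCO3⁻]:  pH = pK2 + log₁₀([CO3²⁻]/[HCO3⁻])
log₁₀(0.0891) = -1.050
pH = 8.97 + (-1.050) = 7.92

pH = 7.92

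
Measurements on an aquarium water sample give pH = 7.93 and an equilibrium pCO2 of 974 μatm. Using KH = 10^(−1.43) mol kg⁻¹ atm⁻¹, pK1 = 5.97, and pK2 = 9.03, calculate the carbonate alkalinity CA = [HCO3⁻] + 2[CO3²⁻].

[CO2*] = KH · pCO2 = 10^(−1.43) × 974×10^-6 = 3.619×10^-5 mol/kg
α₀ = 1/(1 + K1/[H⁺] + K1K2/[H⁺]²) = 1/(1 + 10^+1.96 + 10^+0.86) = 0.01006
DIC = [CO2*]/α₀ = 3.619×10^-5 / 0.01006 = 3.599 mmol/kg
CA = (α₁ + 2α₂)·DIC = (0.9171 + 2×0.07285) × 3.599 = 3.82 mmol/kg

CA = 3.82 mmol/kg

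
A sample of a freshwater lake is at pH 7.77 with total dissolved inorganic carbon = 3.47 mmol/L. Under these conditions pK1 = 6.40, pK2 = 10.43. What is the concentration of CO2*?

α₀ = 1 / (1 + K1/[H⁺] + K1K2/[H⁺]²) = 1 / (1 + 10^+1.37 + 10^-1.29)
   = 1 / (1 + 23.442 + 0.051286) = 1/24.494 = 0.04083
[CO2*] = α₀ × DIC = 0.04083 × 3.47 = 0.142 mmol/L

[CO2*] = 0.142 mmol/L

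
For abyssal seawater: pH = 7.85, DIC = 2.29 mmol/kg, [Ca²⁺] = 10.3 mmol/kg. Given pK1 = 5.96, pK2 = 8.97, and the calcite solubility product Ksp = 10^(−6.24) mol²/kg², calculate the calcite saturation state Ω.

Ω = 2.86

α₂ = 1 / (1 + [H⁺]/K2 + [H⁺]²/(K1K2)) = 1 / (1 + 10^+1.12 + 10^-0.77)
   = 1 / (1 + 13.183 + 0.16982) = 1/14.352 = 0.06967
[CO3²⁻] = α₂ × DIC = 0.06967 × 2.29 = 0.1596 mmol/kg
Ksp = 10^(−6.24) = 5.754×10^-7
Ω = [Ca²⁺][CO3²⁻]/Ksp = (10.3×10^-3)(1.596×10^-4) / 5.754×10^-7 = 2.86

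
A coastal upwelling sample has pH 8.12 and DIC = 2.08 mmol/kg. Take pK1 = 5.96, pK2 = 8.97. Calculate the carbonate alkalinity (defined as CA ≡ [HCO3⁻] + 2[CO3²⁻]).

CA = [HCO3⁻] + 2[CO3²⁻] = (α₁ + 2α₂)·DIC
At pH 8.12: [H⁺]/K1 = 10^-2.16 = 0.0069183, K2/[H⁺] = 10^-0.85 = 0.14125
α₁ = 1/(1 + 0.0069183 + 0.14125) = 1/1.1482 = 0.8709; α₂ = α₁·K2/[H⁺] = 0.1230
α₁ + 2α₂ = 1.1170
CA = 1.1170 × 2.08 = 2.32 mmol/kg

CA = 2.32 mmol/kg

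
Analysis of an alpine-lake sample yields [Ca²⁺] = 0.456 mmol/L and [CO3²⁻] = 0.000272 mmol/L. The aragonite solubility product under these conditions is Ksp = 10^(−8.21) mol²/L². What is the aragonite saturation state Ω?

Ksp = 10^(−8.21) = 6.166×10^-9
Ω = [Ca²⁺][CO3²⁻]/Ksp = (0.456×10^-3)(0.000272×10^-3) / 6.166×10^-9 = 0.0201

Ω = 0.0201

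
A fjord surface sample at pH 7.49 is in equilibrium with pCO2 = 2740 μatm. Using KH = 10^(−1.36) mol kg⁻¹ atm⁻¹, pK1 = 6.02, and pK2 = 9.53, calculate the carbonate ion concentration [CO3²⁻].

[CO3²⁻] = 0.0322 mmol/kg

[CO2*] = KH · pCO2 = 10^(−1.36) × 2740×10^-6 = 1.196×10^-4 mol/kg
α₀ = 1/(1 + K1/[H⁺] + K1K2/[H⁺]²) = 1/(1 + 10^+1.47 + 10^-0.57) = 0.03249
DIC = [CO2*]/α₀ = 1.196×10^-4 / 0.03249 = 3.682 mmol/kg
[CO3²⁻] = α₂·DIC; α₂ = 0.008744, so [CO3²⁻] = 0.008744 × 3.682 = 0.0322 mmol/kg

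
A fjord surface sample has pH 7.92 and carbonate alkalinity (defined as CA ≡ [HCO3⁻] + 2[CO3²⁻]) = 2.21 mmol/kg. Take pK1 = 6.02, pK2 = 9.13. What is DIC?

CA = [HCO3⁻] + 2[CO3²⁻] = (α₁ + 2α₂)·DIC
At pH 7.92: [H⁺]/K1 = 10^-1.90 = 0.012589, K2/[H⁺] = 10^-1.21 = 0.061660
α₁ = 1/(1 + 0.012589 + 0.061660) = 1/1.0742 = 0.9309; α₂ = α₁·K2/[H⁺] = 0.05740
α₁ + 2α₂ = 1.0457
DIC = CA / (α₁ + 2α₂) = 2.21 / 1.0457 = 2.11 mmol/kg

DIC = 2.11 mmol/kg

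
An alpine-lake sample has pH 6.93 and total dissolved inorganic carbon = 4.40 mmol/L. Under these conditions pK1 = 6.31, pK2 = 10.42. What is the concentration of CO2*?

[CO2*] = 0.851 mmol/L

α₀ = 1 / (1 + K1/[H⁺] + K1K2/[H⁺]²) = 1 / (1 + 10^+0.62 + 10^-2.87)
   = 1 / (1 + 4.1687 + 0.0013490) = 1/5.1700 = 0.1934
[CO2*] = α₀ × DIC = 0.1934 × 4.40 = 0.851 mmol/L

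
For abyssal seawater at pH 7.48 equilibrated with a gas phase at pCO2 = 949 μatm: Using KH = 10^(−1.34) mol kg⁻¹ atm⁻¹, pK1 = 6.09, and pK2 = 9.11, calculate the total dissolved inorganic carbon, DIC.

[CO2*] = KH · pCO2 = 10^(−1.34) × 949×10^-6 = 4.338×10^-5 mol/kg
α₀ = 1/(1 + K1/[H⁺] + K1K2/[H⁺]²) = 1/(1 + 10^+1.39 + 10^-0.24) = 0.03828
DIC = [CO2*]/α₀ = 4.338×10^-5 / 0.03828 = 1.13 mmol/kg

DIC = 1.13 mmol/kg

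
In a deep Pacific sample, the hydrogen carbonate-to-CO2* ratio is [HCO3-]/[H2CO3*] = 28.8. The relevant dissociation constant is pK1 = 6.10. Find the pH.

pH = 7.56

From K1 = [H⁺][HCO3-]/[H2CO3*]:  pH = pK1 + log₁₀([HCO3-]/[H2CO3*])
log₁₀(28.8) = +1.459
pH = 6.10 + (+1.459) = 7.56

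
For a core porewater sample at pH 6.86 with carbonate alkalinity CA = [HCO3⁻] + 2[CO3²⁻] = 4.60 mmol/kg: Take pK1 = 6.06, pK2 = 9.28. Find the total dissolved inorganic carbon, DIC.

DIC = 5.31 mmol/kg

CA = [HCO3⁻] + 2[CO3²⁻] = (α₁ + 2α₂)·DIC
At pH 6.86: [H⁺]/K1 = 10^-0.80 = 0.15849, K2/[H⁺] = 10^-2.42 = 0.0038019
α₁ = 1/(1 + 0.15849 + 0.0038019) = 1/1.1623 = 0.8604; α₂ = α₁·K2/[H⁺] = 0.003271
α₁ + 2α₂ = 0.8669
DIC = CA / (α₁ + 2α₂) = 4.60 / 0.8669 = 5.31 mmol/kg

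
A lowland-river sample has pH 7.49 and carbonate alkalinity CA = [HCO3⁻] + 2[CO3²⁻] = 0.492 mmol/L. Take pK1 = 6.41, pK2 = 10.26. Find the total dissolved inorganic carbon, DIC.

CA = [HCO3⁻] + 2[CO3²⁻] = (α₁ + 2α₂)·DIC
At pH 7.49: [H⁺]/K1 = 10^-1.08 = 0.083176, K2/[H⁺] = 10^-2.77 = 0.0016982
α₁ = 1/(1 + 0.083176 + 0.0016982) = 1/1.0849 = 0.9218; α₂ = α₁·K2/[H⁺] = 0.001565
α₁ + 2α₂ = 0.9249
DIC = CA / (α₁ + 2α₂) = 0.492 / 0.9249 = 0.532 mmol/L

DIC = 0.532 mmol/L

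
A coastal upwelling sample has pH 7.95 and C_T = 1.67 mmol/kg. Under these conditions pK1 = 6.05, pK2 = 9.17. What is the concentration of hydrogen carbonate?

[HCO3⁻] = 1.56 mmol/kg

α₁ = 1 / (1 + [H⁺]/K1 + K2/[H⁺]) = 1 / (1 + 10^-1.90 + 10^-1.22)
   = 1 / (1 + 0.012589 + 0.060256) = 1/1.0728 = 0.9321
[HCO3⁻] = α₁ × DIC = 0.9321 × 1.67 = 1.56 mmol/kg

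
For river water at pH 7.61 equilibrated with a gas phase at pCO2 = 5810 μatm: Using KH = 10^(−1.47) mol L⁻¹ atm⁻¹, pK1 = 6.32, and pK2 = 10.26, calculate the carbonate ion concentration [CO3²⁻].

[CO2*] = KH · pCO2 = 10^(−1.47) × 5810×10^-6 = 1.969×10^-4 mol/L
α₀ = 1/(1 + K1/[H⁺] + K1K2/[H⁺]²) = 1/(1 + 10^+1.29 + 10^-1.36) = 0.04868
DIC = [CO2*]/α₀ = 1.969×10^-4 / 0.04868 = 4.044 mmol/L
[CO3²⁻] = α₂·DIC; α₂ = 0.002125, so [CO3²⁻] = 0.002125 × 4.044 = 0.00859 mmol/L = 8.59 μmol/L

[CO3²⁻] = 8.59 μmol/L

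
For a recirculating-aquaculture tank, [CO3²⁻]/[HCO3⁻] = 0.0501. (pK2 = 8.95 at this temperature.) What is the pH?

From K2 = [H⁺][CO3²⁻]/[HCO3⁻]:  pH = pK2 + log₁₀([CO3²⁻]/[HCO3⁻])
log₁₀(0.0501) = -1.300
pH = 8.95 + (-1.300) = 7.65

pH = 7.65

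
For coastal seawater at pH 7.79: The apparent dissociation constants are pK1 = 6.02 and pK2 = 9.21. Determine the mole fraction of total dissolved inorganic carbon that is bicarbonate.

α₁ = 0.948

α₁ = 1 / (1 + [H⁺]/K1 + K2/[H⁺]) = 1 / (1 + 10^-1.77 + 10^-1.42)
   = 1 / (1 + 0.016982 + 0.038019) = 1/1.0550 = 0.9479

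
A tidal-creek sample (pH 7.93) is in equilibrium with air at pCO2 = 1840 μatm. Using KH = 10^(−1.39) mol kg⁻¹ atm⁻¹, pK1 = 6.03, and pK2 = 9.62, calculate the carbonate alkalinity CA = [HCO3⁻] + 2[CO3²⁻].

CA = 6.20 mmol/kg

[CO2*] = KH · pCO2 = 10^(−1.39) × 1840×10^-6 = 7.496×10^-5 mol/kg
α₀ = 1/(1 + K1/[H⁺] + K1K2/[H⁺]²) = 1/(1 + 10^+1.90 + 10^+0.21) = 0.01219
DIC = [CO2*]/α₀ = 7.496×10^-5 / 0.01219 = 6.151 mmol/kg
CA = (α₁ + 2α₂)·DIC = (0.9680 + 2×0.01977) × 6.151 = 6.20 mmol/kg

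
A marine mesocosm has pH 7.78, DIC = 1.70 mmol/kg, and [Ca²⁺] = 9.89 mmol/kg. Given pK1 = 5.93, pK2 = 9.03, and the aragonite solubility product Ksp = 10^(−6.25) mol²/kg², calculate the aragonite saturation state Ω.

Ω = 1.57

α₂ = 1 / (1 + [H⁺]/K2 + [H⁺]²/(K1K2)) = 1 / (1 + 10^+1.25 + 10^-0.60)
   = 1 / (1 + 17.783 + 0.25119) = 1/19.034 = 0.05254
[CO3²⁻] = α₂ × DIC = 0.05254 × 1.70 = 0.08931 mmol/kg
Ksp = 10^(−6.25) = 5.623×10^-7
Ω = [Ca²⁺][CO3²⁻]/Ksp = (9.89×10^-3)(8.931×10^-5) / 5.623×10^-7 = 1.57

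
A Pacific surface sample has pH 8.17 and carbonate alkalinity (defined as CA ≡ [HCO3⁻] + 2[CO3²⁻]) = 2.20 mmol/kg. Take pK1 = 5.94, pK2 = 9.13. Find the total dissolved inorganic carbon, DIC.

CA = [HCO3⁻] + 2[CO3²⁻] = (α₁ + 2α₂)·DIC
At pH 8.17: [H⁺]/K1 = 10^-2.23 = 0.0058884, K2/[H⁺] = 10^-0.96 = 0.10965
α₁ = 1/(1 + 0.0058884 + 0.10965) = 1/1.1155 = 0.8964; α₂ = α₁·K2/[H⁺] = 0.09829
α₁ + 2α₂ = 1.0930
DIC = CA / (α₁ + 2α₂) = 2.20 / 1.0930 = 2.01 mmol/kg

DIC = 2.01 mmol/kg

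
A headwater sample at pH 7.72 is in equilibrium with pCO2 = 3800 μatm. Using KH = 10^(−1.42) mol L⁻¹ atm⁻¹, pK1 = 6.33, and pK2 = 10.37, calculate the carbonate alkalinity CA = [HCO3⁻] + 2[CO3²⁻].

[CO2*] = KH · pCO2 = 10^(−1.42) × 3800×10^-6 = 1.445×10^-4 mol/L
α₀ = 1/(1 + K1/[H⁺] + K1K2/[H⁺]²) = 1/(1 + 10^+1.39 + 10^-1.26) = 0.03906
DIC = [CO2*]/α₀ = 1.445×10^-4 / 0.03906 = 3.699 mmol/L
CA = (α₁ + 2α₂)·DIC = (0.9588 + 2×0.002146) × 3.699 = 3.56 mmol/L

CA = 3.56 mmol/L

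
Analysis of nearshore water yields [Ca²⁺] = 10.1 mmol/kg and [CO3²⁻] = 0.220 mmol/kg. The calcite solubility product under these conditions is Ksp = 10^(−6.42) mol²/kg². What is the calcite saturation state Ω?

Ω = 5.84

Ksp = 10^(−6.42) = 3.802×10^-7
Ω = [Ca²⁺][CO3²⁻]/Ksp = (10.1×10^-3)(0.220×10^-3) / 3.802×10^-7 = 5.84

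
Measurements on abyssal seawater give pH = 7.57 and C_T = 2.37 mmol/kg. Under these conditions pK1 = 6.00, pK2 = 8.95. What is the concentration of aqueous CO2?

[CO2*] = 0.0597 mmol/kg

α₀ = 1 / (1 + K1/[H⁺] + K1K2/[H⁺]²) = 1 / (1 + 10^+1.57 + 10^+0.19)
   = 1 / (1 + 37.154 + 1.5488) = 1/39.702 = 0.02519
[CO2*] = α₀ × DIC = 0.02519 × 2.37 = 0.0597 mmol/kg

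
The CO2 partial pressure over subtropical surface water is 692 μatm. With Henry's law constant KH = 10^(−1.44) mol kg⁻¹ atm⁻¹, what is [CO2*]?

[CO2*] = 25.1 μmol/kg

KH = 10^(−1.44) = 3.631×10^-2 mol kg⁻¹ atm⁻¹
[CO2*] = KH · pCO2 = 3.631×10^-2 × 692×10^-6 atm = 2.51×10^-5 mol/kg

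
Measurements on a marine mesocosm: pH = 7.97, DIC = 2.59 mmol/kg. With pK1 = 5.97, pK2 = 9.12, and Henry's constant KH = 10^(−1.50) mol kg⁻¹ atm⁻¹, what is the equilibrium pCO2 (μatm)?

α₀ = 1 / (1 + K1/[H⁺] + K1K2/[H⁺]²) = 1 / (1 + 10^+2.00 + 10^+0.85)
   = 1 / (1 + 100.00 + 7.0795) = 1/108.08 = 0.009252
[CO2*] = α₀ × DIC = 0.009252 × 2.59 = 0.02396 mmol/kg
pCO2 = [CO2*]/KH = 2.396×10^-5 / 3.162×10^-2 = 758 μatm

pCO2 = 758 μatm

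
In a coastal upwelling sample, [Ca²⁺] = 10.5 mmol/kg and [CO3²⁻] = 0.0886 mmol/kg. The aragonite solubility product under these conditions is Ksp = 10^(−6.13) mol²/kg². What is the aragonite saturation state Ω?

Ω = 1.25

Ksp = 10^(−6.13) = 7.413×10^-7
Ω = [Ca²⁺][CO3²⁻]/Ksp = (10.5×10^-3)(0.0886×10^-3) / 7.413×10^-7 = 1.25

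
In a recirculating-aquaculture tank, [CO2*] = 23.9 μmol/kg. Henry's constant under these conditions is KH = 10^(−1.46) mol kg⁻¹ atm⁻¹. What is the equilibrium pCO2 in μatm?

KH = 10^(−1.46) = 3.467×10^-2 mol kg⁻¹ atm⁻¹
pCO2 = [CO2*]/KH = 23.9×10^-6 / 3.467×10^-2 = 6.89×10^-4 atm = 689 μatm

pCO2 = 689 μatm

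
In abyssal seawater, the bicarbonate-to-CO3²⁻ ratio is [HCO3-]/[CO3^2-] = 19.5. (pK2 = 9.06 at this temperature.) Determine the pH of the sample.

pH = 7.77

From K2 = [H⁺][CO3^2-]/[HCO3-]:  pH = pK2 − log₁₀([HCO3-]/[CO3^2-])
log₁₀(19.5) = +1.290
pH = 9.06 − (+1.290) = 7.77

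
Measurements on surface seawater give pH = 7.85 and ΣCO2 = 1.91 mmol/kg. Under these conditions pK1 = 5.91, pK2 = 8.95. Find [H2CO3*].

α₀ = 1 / (1 + K1/[H⁺] + K1K2/[H⁺]²) = 1 / (1 + 10^+1.94 + 10^+0.84)
   = 1 / (1 + 87.096 + 6.9183) = 1/95.015 = 0.01052
[CO2*] = α₀ × DIC = 0.01052 × 1.91 = 0.0201 mmol/kg

[CO2*] = 0.0201 mmol/kg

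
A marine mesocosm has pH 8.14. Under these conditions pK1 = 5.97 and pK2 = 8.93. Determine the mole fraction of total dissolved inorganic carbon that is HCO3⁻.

α₁ = 0.855

α₁ = 1 / (1 + [H⁺]/K1 + K2/[H⁺]) = 1 / (1 + 10^-2.17 + 10^-0.79)
   = 1 / (1 + 0.0067608 + 0.16218) = 1/1.1689 = 0.8555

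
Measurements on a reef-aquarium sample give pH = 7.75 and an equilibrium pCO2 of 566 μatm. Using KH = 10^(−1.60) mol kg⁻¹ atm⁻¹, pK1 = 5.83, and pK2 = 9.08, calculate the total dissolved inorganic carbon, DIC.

[CO2*] = KH · pCO2 = 10^(−1.60) × 566×10^-6 = 1.422×10^-5 mol/kg
α₀ = 1/(1 + K1/[H⁺] + K1K2/[H⁺]²) = 1/(1 + 10^+1.92 + 10^+0.59) = 0.01136
DIC = [CO2*]/α₀ = 1.422×10^-5 / 0.01136 = 1.25 mmol/kg

DIC = 1.25 mmol/kg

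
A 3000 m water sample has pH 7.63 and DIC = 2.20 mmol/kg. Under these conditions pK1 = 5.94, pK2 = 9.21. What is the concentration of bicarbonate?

α₁ = 1 / (1 + [H⁺]/K1 + K2/[H⁺]) = 1 / (1 + 10^-1.69 + 10^-1.58)
   = 1 / (1 + 0.020417 + 0.026303) = 1/1.0467 = 0.9554
[HCO3⁻] = α₁ × DIC = 0.9554 × 2.20 = 2.10 mmol/kg

[HCO3⁻] = 2.10 mmol/kg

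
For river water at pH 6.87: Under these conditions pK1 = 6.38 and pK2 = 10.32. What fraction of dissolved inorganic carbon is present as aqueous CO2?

α₀ = 1 / (1 + K1/[H⁺] + K1K2/[H⁺]²) = 1 / (1 + 10^+0.49 + 10^-2.96)
   = 1 / (1 + 3.0903 + 0.0010965) = 1/4.0914 = 0.2444

α₀ = 0.244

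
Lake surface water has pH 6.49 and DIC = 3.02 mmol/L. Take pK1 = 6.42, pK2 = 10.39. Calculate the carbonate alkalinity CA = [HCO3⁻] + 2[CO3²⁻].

CA = [HCO3⁻] + 2[CO3²⁻] = (α₁ + 2α₂)·DIC
At pH 6.49: [H⁺]/K1 = 10^-0.07 = 0.85114, K2/[H⁺] = 10^-3.90 = 0.00012589
α₁ = 1/(1 + 0.85114 + 0.00012589) = 1/1.8513 = 0.5402; α₂ = α₁·K2/[H⁺] = 6.800×10^-5
α₁ + 2α₂ = 0.5403
CA = 0.5403 × 3.02 = 1.63 mmol/L

CA = 1.63 mmol/L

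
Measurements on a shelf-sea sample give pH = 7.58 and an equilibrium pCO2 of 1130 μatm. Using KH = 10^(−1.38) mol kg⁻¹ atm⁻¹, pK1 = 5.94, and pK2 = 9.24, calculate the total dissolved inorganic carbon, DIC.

DIC = 2.15 mmol/kg

[CO2*] = KH · pCO2 = 10^(−1.38) × 1130×10^-6 = 4.711×10^-5 mol/kg
α₀ = 1/(1 + K1/[H⁺] + K1K2/[H⁺]²) = 1/(1 + 10^+1.64 + 10^-0.02) = 0.02193
DIC = [CO2*]/α₀ = 4.711×10^-5 / 0.02193 = 2.15 mmol/kg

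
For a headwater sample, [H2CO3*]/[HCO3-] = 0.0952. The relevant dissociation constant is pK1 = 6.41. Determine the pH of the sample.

pH = 7.43

From K1 = [H⁺][HCO3-]/[H2CO3*]:  pH = pK1 − log₁₀([H2CO3*]/[HCO3-])
log₁₀(0.0952) = -1.021
pH = 6.41 − (-1.021) = 7.43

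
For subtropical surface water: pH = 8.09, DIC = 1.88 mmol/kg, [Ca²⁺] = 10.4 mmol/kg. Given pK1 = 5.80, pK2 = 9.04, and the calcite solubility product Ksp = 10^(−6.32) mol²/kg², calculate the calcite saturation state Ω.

α₂ = 1 / (1 + [H⁺]/K2 + [H⁺]²/(K1K2)) = 1 / (1 + 10^+0.95 + 10^-1.34)
   = 1 / (1 + 8.9125 + 0.045709) = 1/9.9582 = 0.1004
[CO3²⁻] = α₂ × DIC = 0.1004 × 1.88 = 0.1888 mmol/kg
Ksp = 10^(−6.32) = 4.786×10^-7
Ω = [Ca²⁺][CO3²⁻]/Ksp = (10.4×10^-3)(1.888×10^-4) / 4.786×10^-7 = 4.10

Ω = 4.10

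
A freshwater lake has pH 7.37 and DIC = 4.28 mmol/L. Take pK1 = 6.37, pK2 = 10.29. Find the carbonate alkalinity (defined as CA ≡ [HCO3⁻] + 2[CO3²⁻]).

CA = [HCO3⁻] + 2[CO3²⁻] = (α₁ + 2α₂)·DIC
At pH 7.37: [H⁺]/K1 = 10^-1.00 = 0.10000, K2/[H⁺] = 10^-2.92 = 0.0012023
α₁ = 1/(1 + 0.10000 + 0.0012023) = 1/1.1012 = 0.9081; α₂ = α₁·K2/[H⁺] = 0.001092
α₁ + 2α₂ = 0.9103
CA = 0.9103 × 4.28 = 3.90 mmol/L

CA = 3.90 mmol/L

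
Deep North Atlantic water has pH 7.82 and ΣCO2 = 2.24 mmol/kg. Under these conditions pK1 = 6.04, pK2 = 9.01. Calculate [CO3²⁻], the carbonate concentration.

α₂ = 1 / (1 + [H⁺]/K2 + [H⁺]²/(K1K2)) = 1 / (1 + 10^+1.19 + 10^-0.59)
   = 1 / (1 + 15.488 + 0.25704) = 1/16.745 = 0.05972
[CO3²⁻] = α₂ × DIC = 0.05972 × 2.24 = 0.134 mmol/kg

[CO3²⁻] = 0.134 mmol/kg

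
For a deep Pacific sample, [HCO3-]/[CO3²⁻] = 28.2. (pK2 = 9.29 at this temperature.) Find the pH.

pH = 7.84

From K2 = [H⁺][CO3²⁻]/[HCO3-]:  pH = pK2 − log₁₀([HCO3-]/[CO3²⁻])
log₁₀(28.2) = +1.450
pH = 9.29 − (+1.450) = 7.84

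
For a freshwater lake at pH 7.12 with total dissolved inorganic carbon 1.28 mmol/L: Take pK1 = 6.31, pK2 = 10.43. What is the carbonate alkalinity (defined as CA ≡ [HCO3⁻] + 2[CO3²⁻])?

CA = [HCO3⁻] + 2[CO3²⁻] = (α₁ + 2α₂)·DIC
At pH 7.12: [H⁺]/K1 = 10^-0.81 = 0.15488, K2/[H⁺] = 10^-3.31 = 0.00048978
α₁ = 1/(1 + 0.15488 + 0.00048978) = 1/1.1554 = 0.8655; α₂ = α₁·K2/[H⁺] = 0.0004239
α₁ + 2α₂ = 0.8664
CA = 0.8664 × 1.28 = 1.11 mmol/L

CA = 1.11 mmol/L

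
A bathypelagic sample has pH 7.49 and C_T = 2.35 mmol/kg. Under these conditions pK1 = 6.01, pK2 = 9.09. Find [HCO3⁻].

α₁ = 1 / (1 + [H⁺]/K1 + K2/[H⁺]) = 1 / (1 + 10^-1.48 + 10^-1.60)
   = 1 / (1 + 0.033113 + 0.025119) = 1/1.0582 = 0.9450
[HCO3⁻] = α₁ × DIC = 0.9450 × 2.35 = 2.22 mmol/kg

[HCO3⁻] = 2.22 mmol/kg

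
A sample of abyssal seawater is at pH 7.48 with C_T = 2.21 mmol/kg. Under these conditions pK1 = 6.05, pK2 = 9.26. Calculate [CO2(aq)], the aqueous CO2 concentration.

α₀ = 1 / (1 + K1/[H⁺] + K1K2/[H⁺]²) = 1 / (1 + 10^+1.43 + 10^-0.35)
   = 1 / (1 + 26.915 + 0.44668) = 1/28.362 = 0.03526
[CO2*] = α₀ × DIC = 0.03526 × 2.21 = 0.0779 mmol/kg

[CO2*] = 0.0779 mmol/kg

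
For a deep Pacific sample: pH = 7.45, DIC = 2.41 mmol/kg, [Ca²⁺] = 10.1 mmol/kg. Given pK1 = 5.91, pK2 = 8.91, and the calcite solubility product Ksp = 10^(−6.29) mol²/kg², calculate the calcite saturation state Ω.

Ω = 1.55

α₂ = 1 / (1 + [H⁺]/K2 + [H⁺]²/(K1K2)) = 1 / (1 + 10^+1.46 + 10^-0.08)
   = 1 / (1 + 28.840 + 0.83176) = 1/30.672 = 0.03260
[CO3²⁻] = α₂ × DIC = 0.03260 × 2.41 = 0.07857 mmol/kg
Ksp = 10^(−6.29) = 5.129×10^-7
Ω = [Ca²⁺][CO3²⁻]/Ksp = (10.1×10^-3)(7.857×10^-5) / 5.129×10^-7 = 1.55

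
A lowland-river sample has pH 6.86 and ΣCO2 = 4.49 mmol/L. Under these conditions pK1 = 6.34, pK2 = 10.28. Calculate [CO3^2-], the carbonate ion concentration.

α₂ = 1 / (1 + [H⁺]/K2 + [H⁺]²/(K1K2)) = 1 / (1 + 10^+3.42 + 10^+2.90)
   = 1 / (1 + 2630.3 + 794.33) = 1/3425.6 = 0.0002919
[CO3²⁻] = α₂ × DIC = 0.0002919 × 4.49 = 0.00131 mmol/L = 1.31 μmol/L

[CO3²⁻] = 1.31 μmol/L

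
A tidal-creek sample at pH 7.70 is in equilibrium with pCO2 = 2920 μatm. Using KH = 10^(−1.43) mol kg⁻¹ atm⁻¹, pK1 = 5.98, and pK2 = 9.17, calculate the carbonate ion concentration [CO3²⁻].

[CO3²⁻] = 0.193 mmol/kg

[CO2*] = KH · pCO2 = 10^(−1.43) × 2920×10^-6 = 1.085×10^-4 mol/kg
α₀ = 1/(1 + K1/[H⁺] + K1K2/[H⁺]²) = 1/(1 + 10^+1.72 + 10^+0.25) = 0.01810
DIC = [CO2*]/α₀ = 1.085×10^-4 / 0.01810 = 5.995 mmol/kg
[CO3²⁻] = α₂·DIC; α₂ = 0.03218, so [CO3²⁻] = 0.03218 × 5.995 = 0.193 mmol/kg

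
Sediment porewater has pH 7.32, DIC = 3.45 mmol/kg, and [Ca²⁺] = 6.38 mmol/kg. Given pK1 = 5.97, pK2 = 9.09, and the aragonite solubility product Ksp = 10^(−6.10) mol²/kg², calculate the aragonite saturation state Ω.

Ω = 0.443

α₂ = 1 / (1 + [H⁺]/K2 + [H⁺]²/(K1K2)) = 1 / (1 + 10^+1.77 + 10^+0.42)
   = 1 / (1 + 58.884 + 2.6303) = 1/62.515 = 0.01600
[CO3²⁻] = α₂ × DIC = 0.01600 × 3.45 = 0.05519 mmol/kg
Ksp = 10^(−6.10) = 7.943×10^-7
Ω = [Ca²⁺][CO3²⁻]/Ksp = (6.38×10^-3)(5.519×10^-5) / 7.943×10^-7 = 0.443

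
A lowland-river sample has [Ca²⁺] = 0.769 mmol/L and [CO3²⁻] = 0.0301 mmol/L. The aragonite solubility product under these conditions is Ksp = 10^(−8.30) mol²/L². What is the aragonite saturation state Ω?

Ksp = 10^(−8.30) = 5.012×10^-9
Ω = [Ca²⁺][CO3²⁻]/Ksp = (0.769×10^-3)(0.0301×10^-3) / 5.012×10^-9 = 4.62

Ω = 4.62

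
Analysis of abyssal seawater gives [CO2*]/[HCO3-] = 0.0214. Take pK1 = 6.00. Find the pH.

From K1 = [H⁺][HCO3-]/[CO2*]:  pH = pK1 − log₁₀([CO2*]/[HCO3-])
log₁₀(0.0214) = -1.670
pH = 6.00 − (-1.670) = 7.67

pH = 7.67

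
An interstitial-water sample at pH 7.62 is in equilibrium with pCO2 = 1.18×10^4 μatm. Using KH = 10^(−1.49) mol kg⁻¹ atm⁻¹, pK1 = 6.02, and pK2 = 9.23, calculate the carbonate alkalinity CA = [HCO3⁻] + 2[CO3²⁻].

[CO2*] = KH · pCO2 = 10^(−1.49) × 1.18×10^4×10^-6 = 3.818×10^-4 mol/kg
α₀ = 1/(1 + K1/[H⁺] + K1K2/[H⁺]²) = 1/(1 + 10^+1.60 + 10^-0.01) = 0.02393
DIC = [CO2*]/α₀ = 3.818×10^-4 / 0.02393 = 15.96 mmol/kg
CA = (α₁ + 2α₂)·DIC = (0.9527 + 2×0.02339) × 15.96 = 15.9 mmol/kg

CA = 15.9 mmol/kg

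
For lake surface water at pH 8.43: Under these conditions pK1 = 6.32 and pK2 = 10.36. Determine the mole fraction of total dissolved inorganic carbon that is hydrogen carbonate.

α₁ = 0.981

α₁ = 1 / (1 + [H⁺]/K1 + K2/[H⁺]) = 1 / (1 + 10^-2.11 + 10^-1.93)
   = 1 / (1 + 0.0077625 + 0.011749) = 1/1.0195 = 0.9809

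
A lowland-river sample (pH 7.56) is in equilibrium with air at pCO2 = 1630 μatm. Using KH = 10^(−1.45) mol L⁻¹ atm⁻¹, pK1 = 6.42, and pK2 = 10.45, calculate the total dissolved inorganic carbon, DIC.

[CO2*] = KH · pCO2 = 10^(−1.45) × 1630×10^-6 = 5.783×10^-5 mol/L
α₀ = 1/(1 + K1/[H⁺] + K1K2/[H⁺]²) = 1/(1 + 10^+1.14 + 10^-1.75) = 0.06747
DIC = [CO2*]/α₀ = 5.783×10^-5 / 0.06747 = 0.857 mmol/L

DIC = 0.857 mmol/L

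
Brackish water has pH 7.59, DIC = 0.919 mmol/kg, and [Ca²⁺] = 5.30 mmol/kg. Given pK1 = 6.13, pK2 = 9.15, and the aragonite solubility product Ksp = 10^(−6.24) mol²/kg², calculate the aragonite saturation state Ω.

α₂ = 1 / (1 + [H⁺]/K2 + [H⁺]²/(K1K2)) = 1 / (1 + 10^+1.56 + 10^+0.10)
   = 1 / (1 + 36.308 + 1.2589) = 1/38.567 = 0.02593
[CO3²⁻] = α₂ × DIC = 0.02593 × 0.919 = 0.02383 mmol/kg
Ksp = 10^(−6.24) = 5.754×10^-7
Ω = [Ca²⁺][CO3²⁻]/Ksp = (5.30×10^-3)(2.383×10^-5) / 5.754×10^-7 = 0.219

Ω = 0.219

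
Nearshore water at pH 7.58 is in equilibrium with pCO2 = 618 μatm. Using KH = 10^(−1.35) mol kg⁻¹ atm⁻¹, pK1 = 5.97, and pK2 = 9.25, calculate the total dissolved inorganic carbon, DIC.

DIC = 1.18 mmol/kg

[CO2*] = KH · pCO2 = 10^(−1.35) × 618×10^-6 = 2.761×10^-5 mol/kg
α₀ = 1/(1 + K1/[H⁺] + K1K2/[H⁺]²) = 1/(1 + 10^+1.61 + 10^-0.06) = 0.02347
DIC = [CO2*]/α₀ = 2.761×10^-5 / 0.02347 = 1.18 mmol/kg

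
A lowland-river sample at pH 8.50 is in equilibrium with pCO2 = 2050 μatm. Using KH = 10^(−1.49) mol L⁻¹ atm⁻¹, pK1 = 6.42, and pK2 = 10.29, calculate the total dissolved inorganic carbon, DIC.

DIC = 8.17 mmol/L

[CO2*] = KH · pCO2 = 10^(−1.49) × 2050×10^-6 = 6.634×10^-5 mol/L
α₀ = 1/(1 + K1/[H⁺] + K1K2/[H⁺]²) = 1/(1 + 10^+2.08 + 10^+0.29) = 0.008118
DIC = [CO2*]/α₀ = 6.634×10^-5 / 0.008118 = 8.17 mmol/L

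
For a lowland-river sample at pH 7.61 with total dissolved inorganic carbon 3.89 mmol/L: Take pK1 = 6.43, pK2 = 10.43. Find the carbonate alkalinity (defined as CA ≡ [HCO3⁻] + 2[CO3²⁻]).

CA = 3.65 mmol/L

CA = [HCO3⁻] + 2[CO3²⁻] = (α₁ + 2α₂)·DIC
At pH 7.61: [H⁺]/K1 = 10^-1.18 = 0.066069, K2/[H⁺] = 10^-2.82 = 0.0015136
α₁ = 1/(1 + 0.066069 + 0.0015136) = 1/1.0676 = 0.9367; α₂ = α₁·K2/[H⁺] = 0.001418
α₁ + 2α₂ = 0.9395
CA = 0.9395 × 3.89 = 3.65 mmol/L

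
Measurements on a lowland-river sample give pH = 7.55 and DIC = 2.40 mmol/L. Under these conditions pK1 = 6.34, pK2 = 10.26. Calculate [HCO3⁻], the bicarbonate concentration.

[HCO3⁻] = 2.26 mmol/L

α₁ = 1 / (1 + [H⁺]/K1 + K2/[H⁺]) = 1 / (1 + 10^-1.21 + 10^-2.71)
   = 1 / (1 + 0.061660 + 0.0019498) = 1/1.0636 = 0.9402
[HCO3⁻] = α₁ × DIC = 0.9402 × 2.40 = 2.26 mmol/L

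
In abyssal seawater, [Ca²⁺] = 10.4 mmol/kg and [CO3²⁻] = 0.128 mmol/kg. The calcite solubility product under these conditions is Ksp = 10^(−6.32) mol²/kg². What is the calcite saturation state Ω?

Ω = 2.78

Ksp = 10^(−6.32) = 4.786×10^-7
Ω = [Ca²⁺][CO3²⁻]/Ksp = (10.4×10^-3)(0.128×10^-3) / 4.786×10^-7 = 2.78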